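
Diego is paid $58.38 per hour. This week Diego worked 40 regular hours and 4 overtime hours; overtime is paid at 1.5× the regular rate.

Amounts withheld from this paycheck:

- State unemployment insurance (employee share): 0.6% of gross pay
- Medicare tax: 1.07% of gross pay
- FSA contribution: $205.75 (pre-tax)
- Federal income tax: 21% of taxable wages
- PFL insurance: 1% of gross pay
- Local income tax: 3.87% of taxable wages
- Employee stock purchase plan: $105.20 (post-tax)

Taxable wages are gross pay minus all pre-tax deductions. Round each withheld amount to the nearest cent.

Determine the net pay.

Regular pay: 40 × $58.38 = $2,335.20
Overtime pay: 4 × $58.38 × 1.5 = $350.28
Gross pay = $2,335.20 + $350.28 = $2,685.48
FSA contribution: $205.75
Taxable wages = $2,685.48 − $205.75 = $2,479.73
Federal income tax: $2,479.73 × 0.21 = $520.74
Local income tax: $2,479.73 × 0.0387 = $95.97
State unemployment insurance (employee share): $2,685.48 × 0.006 = $16.11
PFL insurance: $2,685.48 × 0.01 = $26.85
Medicare tax: $2,685.48 × 0.0107 = $28.73
Employee stock purchase plan: $105.20
Total deductions = $205.75 + $520.74 + $95.97 + $16.11 + $26.85 + $28.73 + $105.20 = $999.35
Net pay = $2,685.48 − $999.35 = $1,686.13

$1,686.13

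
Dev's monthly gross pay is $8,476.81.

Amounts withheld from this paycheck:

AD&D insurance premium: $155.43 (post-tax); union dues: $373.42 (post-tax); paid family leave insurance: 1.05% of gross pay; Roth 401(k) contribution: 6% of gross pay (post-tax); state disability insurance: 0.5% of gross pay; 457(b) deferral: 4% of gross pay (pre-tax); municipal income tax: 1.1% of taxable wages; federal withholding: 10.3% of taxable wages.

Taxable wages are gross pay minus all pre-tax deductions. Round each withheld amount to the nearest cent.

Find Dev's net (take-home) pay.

$6,041.18

457(b) deferral: $8,476.81 × 0.04 = $339.07
Taxable wages = $8,476.81 − $339.07 = $8,137.74
Municipal income tax: $8,137.74 × 0.011 = $89.52
Federal withholding: $8,137.74 × 0.103 = $838.19
State disability insurance: $8,476.81 × 0.005 = $42.38
Paid family leave insurance: $8,476.81 × 0.0105 = $89.01
AD&D insurance premium: $155.43
Union dues: $373.42
Roth 401(k) contribution: $8,476.81 × 0.06 = $508.61
Total deductions = $339.07 + $89.52 + $838.19 + $42.38 + $89.01 + $155.43 + $373.42 + $508.61 = $2,435.63
Net pay = $8,476.81 − $2,435.63 = $6,041.18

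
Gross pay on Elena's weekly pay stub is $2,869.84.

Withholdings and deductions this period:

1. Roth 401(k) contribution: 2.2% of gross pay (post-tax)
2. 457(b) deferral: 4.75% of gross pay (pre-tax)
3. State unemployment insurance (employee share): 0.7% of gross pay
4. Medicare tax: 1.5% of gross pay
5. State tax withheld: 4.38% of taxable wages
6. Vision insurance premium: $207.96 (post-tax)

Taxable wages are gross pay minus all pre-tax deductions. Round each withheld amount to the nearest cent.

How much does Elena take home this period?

457(b) deferral: $2,869.84 × 0.0475 = $136.32
Taxable wages = $2,869.84 − $136.32 = $2,733.52
State tax withheld: $2,733.52 × 0.0438 = $119.73
State unemployment insurance (employee share): $2,869.84 × 0.007 = $20.09
Medicare tax: $2,869.84 × 0.015 = $43.05
Vision insurance premium: $207.96
Roth 401(k) contribution: $2,869.84 × 0.022 = $63.14
Total deductions = $136.32 + $119.73 + $20.09 + $43.05 + $207.96 + $63.14 = $590.29
Net pay = $2,869.84 − $590.29 = $2,279.55

$2,279.55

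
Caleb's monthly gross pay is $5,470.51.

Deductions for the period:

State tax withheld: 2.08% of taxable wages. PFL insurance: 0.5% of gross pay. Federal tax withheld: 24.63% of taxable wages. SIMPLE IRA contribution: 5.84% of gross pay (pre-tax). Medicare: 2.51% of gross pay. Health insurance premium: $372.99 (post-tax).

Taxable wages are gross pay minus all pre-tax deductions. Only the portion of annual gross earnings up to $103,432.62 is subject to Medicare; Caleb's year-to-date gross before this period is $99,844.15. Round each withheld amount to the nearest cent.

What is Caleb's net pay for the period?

SIMPLE IRA contribution: $5,470.51 × 0.0584 = $319.48
Taxable wages = $5,470.51 − $319.48 = $5,151.03
State tax withheld: $5,151.03 × 0.0208 = $107.14
Federal tax withheld: $5,151.03 × 0.2463 = $1,268.70
Medicare: only $103,432.62 − $99,844.15 = $3,588.47 of this check is subject → $3,588.47 × 0.0251 = $90.07
PFL insurance: $5,470.51 × 0.005 = $27.35
Health insurance premium: $372.99
Total deductions = $319.48 + $107.14 + $1,268.70 + $90.07 + $27.35 + $372.99 = $2,185.73
Net pay = $5,470.51 − $2,185.73 = $3,284.78

$3,284.78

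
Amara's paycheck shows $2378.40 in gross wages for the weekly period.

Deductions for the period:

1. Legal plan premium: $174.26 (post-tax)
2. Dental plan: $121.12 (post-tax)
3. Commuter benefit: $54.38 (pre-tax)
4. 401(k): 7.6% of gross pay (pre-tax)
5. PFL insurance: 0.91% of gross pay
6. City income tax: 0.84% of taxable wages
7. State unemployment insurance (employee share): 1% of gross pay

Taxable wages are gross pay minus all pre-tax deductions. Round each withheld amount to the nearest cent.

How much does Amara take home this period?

401(k): $2378.40 × 0.076 = $180.76
Commuter benefit: $54.38
Pre-tax total = $180.76 + $54.38 = $235.14
Taxable wages = $2378.40 − $235.14 = $2143.26
City income tax: $2143.26 × 0.0084 = $18.00
State unemployment insurance (employee share): $2378.40 × 0.01 = $23.78
PFL insurance: $2378.40 × 0.0091 = $21.64
Legal plan premium: $174.26
Dental plan: $121.12
Total deductions = $180.76 + $54.38 + $18.00 + $23.78 + $21.64 + $174.26 + $121.12 = $593.94
Net pay = $2378.40 − $593.94 = $1784.46

$1784.46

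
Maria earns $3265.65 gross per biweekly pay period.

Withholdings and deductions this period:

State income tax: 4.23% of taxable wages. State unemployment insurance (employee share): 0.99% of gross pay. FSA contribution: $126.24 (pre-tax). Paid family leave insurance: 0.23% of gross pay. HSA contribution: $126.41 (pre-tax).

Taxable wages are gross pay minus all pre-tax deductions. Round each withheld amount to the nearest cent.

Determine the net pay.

$2845.71

FSA contribution: $126.24
HSA contribution: $126.41
Pre-tax total = $126.24 + $126.41 = $252.65
Taxable wages = $3265.65 − $252.65 = $3013.00
State income tax: $3013.00 × 0.0423 = $127.45
Paid family leave insurance: $3265.65 × 0.0023 = $7.51
State unemployment insurance (employee share): $3265.65 × 0.0099 = $32.33
Total deductions = $126.24 + $126.41 + $127.45 + $7.51 + $32.33 = $419.94
Net pay = $3265.65 − $419.94 = $2845.71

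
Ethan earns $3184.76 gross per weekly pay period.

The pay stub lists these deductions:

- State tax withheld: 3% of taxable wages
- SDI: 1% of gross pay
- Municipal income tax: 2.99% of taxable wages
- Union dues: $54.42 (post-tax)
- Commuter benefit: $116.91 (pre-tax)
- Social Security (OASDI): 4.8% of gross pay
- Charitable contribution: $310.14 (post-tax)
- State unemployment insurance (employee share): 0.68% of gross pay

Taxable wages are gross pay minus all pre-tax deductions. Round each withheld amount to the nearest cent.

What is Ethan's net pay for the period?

$2313.14

Commuter benefit: $116.91
Taxable wages = $3184.76 − $116.91 = $3067.85
Municipal income tax: $3067.85 × 0.0299 = $91.73
State tax withheld: $3067.85 × 0.03 = $92.04
SDI: $3184.76 × 0.01 = $31.85
Social Security (OASDI): $3184.76 × 0.048 = $152.87
State unemployment insurance (employee share): $3184.76 × 0.0068 = $21.66
Union dues: $54.42
Charitable contribution: $310.14
Total deductions = $116.91 + $91.73 + $92.04 + $31.85 + $152.87 + $21.66 + $54.42 + $310.14 = $871.62
Net pay = $3184.76 − $871.62 = $2313.14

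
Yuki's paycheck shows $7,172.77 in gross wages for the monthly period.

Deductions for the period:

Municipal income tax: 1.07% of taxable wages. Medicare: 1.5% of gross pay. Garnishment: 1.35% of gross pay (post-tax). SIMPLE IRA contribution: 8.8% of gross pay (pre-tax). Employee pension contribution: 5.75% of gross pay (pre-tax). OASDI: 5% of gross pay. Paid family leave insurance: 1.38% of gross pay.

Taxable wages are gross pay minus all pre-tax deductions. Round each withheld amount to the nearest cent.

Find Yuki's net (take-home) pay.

$5,401.52

SIMPLE IRA contribution: $7,172.77 × 0.088 = $631.20
Employee pension contribution: $7,172.77 × 0.0575 = $412.43
Pre-tax total = $631.20 + $412.43 = $1,043.63
Taxable wages = $7,172.77 − $1,043.63 = $6,129.14
Municipal income tax: $6,129.14 × 0.0107 = $65.58
Medicare: $7,172.77 × 0.015 = $107.59
Paid family leave insurance: $7,172.77 × 0.0138 = $98.98
OASDI: $7,172.77 × 0.05 = $358.64
Garnishment: $7,172.77 × 0.0135 = $96.83
Total deductions = $631.20 + $412.43 + $65.58 + $107.59 + $98.98 + $358.64 + $96.83 = $1,771.25
Net pay = $7,172.77 − $1,771.25 = $5,401.52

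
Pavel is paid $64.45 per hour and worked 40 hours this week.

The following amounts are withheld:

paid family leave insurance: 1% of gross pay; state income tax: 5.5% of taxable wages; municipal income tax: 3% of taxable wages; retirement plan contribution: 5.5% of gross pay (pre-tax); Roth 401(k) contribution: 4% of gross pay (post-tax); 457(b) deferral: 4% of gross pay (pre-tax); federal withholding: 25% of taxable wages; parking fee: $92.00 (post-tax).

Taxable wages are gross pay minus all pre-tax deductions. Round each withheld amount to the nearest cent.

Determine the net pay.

$1,330.61

Gross pay: 40 × $64.45 = $2,578.00
457(b) deferral: $2,578.00 × 0.04 = $103.12
Retirement plan contribution: $2,578.00 × 0.055 = $141.79
Pre-tax total = $103.12 + $141.79 = $244.91
Taxable wages = $2,578.00 − $244.91 = $2,333.09
State income tax: $2,333.09 × 0.055 = $128.32
Federal withholding: $2,333.09 × 0.25 = $583.27
Municipal income tax: $2,333.09 × 0.03 = $69.99
Paid family leave insurance: $2,578.00 × 0.01 = $25.78
Parking fee: $92.00
Roth 401(k) contribution: $2,578.00 × 0.04 = $103.12
Total deductions = $103.12 + $141.79 + $128.32 + $583.27 + $69.99 + $25.78 + $92.00 + $103.12 = $1,247.39
Net pay = $2,578.00 − $1,247.39 = $1,330.61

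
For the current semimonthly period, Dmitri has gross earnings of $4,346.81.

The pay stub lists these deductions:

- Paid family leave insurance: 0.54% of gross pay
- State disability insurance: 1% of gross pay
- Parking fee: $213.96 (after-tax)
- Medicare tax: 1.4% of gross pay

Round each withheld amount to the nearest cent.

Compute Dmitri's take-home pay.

$4,005.05

State disability insurance: $4,346.81 × 0.01 = $43.47
Paid family leave insurance: $4,346.81 × 0.0054 = $23.47
Medicare tax: $4,346.81 × 0.014 = $60.86
Parking fee: $213.96
Total deductions = $43.47 + $23.47 + $60.86 + $213.96 = $341.76
Net pay = $4,346.81 − $341.76 = $4,005.05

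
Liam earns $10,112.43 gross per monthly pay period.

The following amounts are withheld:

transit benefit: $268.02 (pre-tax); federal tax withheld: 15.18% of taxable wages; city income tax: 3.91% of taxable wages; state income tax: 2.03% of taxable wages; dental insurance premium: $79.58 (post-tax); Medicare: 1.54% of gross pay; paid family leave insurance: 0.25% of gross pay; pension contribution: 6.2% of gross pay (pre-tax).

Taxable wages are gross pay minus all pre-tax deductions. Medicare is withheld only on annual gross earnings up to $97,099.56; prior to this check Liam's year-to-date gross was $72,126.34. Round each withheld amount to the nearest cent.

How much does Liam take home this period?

Pension contribution: $10,112.43 × 0.062 = $626.97
Transit benefit: $268.02
Pre-tax total = $626.97 + $268.02 = $894.99
Taxable wages = $10,112.43 − $894.99 = $9,217.44
City income tax: $9,217.44 × 0.0391 = $360.40
State income tax: $9,217.44 × 0.0203 = $187.11
Federal tax withheld: $9,217.44 × 0.1518 = $1,399.21
Paid family leave insurance: $10,112.43 × 0.0025 = $25.28
Medicare: cap not yet reached, full $10,112.43 is subject → $10,112.43 × 0.0154 = $155.73
Dental insurance premium: $79.58
Total deductions = $626.97 + $268.02 + $360.40 + $187.11 + $1,399.21 + $25.28 + $155.73 + $79.58 = $3,102.30
Net pay = $10,112.43 − $3,102.30 = $7,010.13

$7,010.13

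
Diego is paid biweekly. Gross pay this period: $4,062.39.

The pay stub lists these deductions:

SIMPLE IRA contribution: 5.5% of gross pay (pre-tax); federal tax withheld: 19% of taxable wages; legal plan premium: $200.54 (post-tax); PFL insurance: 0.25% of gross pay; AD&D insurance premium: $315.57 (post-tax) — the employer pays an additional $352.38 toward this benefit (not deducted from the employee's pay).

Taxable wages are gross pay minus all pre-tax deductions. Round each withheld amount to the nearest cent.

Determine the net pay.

SIMPLE IRA contribution: $4,062.39 × 0.055 = $223.43
Taxable wages = $4,062.39 − $223.43 = $3,838.96
Federal tax withheld: $3,838.96 × 0.19 = $729.40
PFL insurance: $4,062.39 × 0.0025 = $10.16
Legal plan premium: $200.54
AD&D insurance premium: $315.57
(Employer's $352.38 toward AD&D insurance premium is not withheld from the employee.)
Total deductions = $223.43 + $729.40 + $10.16 + $200.54 + $315.57 = $1,479.10
Net pay = $4,062.39 − $1,479.10 = $2,583.29

$2,583.29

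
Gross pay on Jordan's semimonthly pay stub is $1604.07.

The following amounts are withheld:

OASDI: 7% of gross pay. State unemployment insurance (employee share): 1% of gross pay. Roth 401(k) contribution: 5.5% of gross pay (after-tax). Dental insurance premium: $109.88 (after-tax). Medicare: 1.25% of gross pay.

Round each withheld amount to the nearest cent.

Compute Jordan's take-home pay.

State unemployment insurance (employee share): $1604.07 × 0.01 = $16.04
OASDI: $1604.07 × 0.07 = $112.28
Medicare: $1604.07 × 0.0125 = $20.05
Dental insurance premium: $109.88
Roth 401(k) contribution: $1604.07 × 0.055 = $88.22
Total deductions = $16.04 + $112.28 + $20.05 + $109.88 + $88.22 = $346.47
Net pay = $1604.07 − $346.47 = $1257.60

$1257.60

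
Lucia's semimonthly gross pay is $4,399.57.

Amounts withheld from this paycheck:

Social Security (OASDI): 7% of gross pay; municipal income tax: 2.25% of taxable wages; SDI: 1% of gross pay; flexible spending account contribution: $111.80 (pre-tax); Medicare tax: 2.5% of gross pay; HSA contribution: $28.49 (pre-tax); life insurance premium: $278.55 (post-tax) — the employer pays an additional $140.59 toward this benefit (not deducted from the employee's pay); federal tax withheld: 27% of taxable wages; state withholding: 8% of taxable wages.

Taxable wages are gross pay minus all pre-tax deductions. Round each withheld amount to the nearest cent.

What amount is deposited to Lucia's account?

HSA contribution: $28.49
Flexible spending account contribution: $111.80
Pre-tax total = $28.49 + $111.80 = $140.29
Taxable wages = $4,399.57 − $140.29 = $4,259.28
State withholding: $4,259.28 × 0.08 = $340.74
Municipal income tax: $4,259.28 × 0.0225 = $95.83
Federal tax withheld: $4,259.28 × 0.27 = $1,150.01
SDI: $4,399.57 × 0.01 = $44.00
Medicare tax: $4,399.57 × 0.025 = $109.99
Social Security (OASDI): $4,399.57 × 0.07 = $307.97
Life insurance premium: $278.55
(Employer's $140.59 toward life insurance premium is not withheld from the employee.)
Total deductions = $28.49 + $111.80 + $340.74 + $95.83 + $1,150.01 + $44.00 + $109.99 + $307.97 + $278.55 = $2,467.38
Net pay = $4,399.57 − $2,467.38 = $1,932.19

$1,932.19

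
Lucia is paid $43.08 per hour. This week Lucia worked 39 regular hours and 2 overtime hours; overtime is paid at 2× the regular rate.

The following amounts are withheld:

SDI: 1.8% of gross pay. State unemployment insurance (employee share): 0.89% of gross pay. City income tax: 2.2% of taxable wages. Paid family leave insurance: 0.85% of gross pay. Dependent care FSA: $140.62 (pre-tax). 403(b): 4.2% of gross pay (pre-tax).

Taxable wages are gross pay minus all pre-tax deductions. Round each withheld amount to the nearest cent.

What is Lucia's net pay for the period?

$1,532.49

Regular pay: 39 × $43.08 = $1,680.12
Overtime pay: 2 × $43.08 × 2 = $172.32
Gross pay = $1,680.12 + $172.32 = $1,852.44
403(b): $1,852.44 × 0.042 = $77.80
Dependent care FSA: $140.62
Pre-tax total = $77.80 + $140.62 = $218.42
Taxable wages = $1,852.44 − $218.42 = $1,634.02
City income tax: $1,634.02 × 0.022 = $35.95
Paid family leave insurance: $1,852.44 × 0.0085 = $15.75
State unemployment insurance (employee share): $1,852.44 × 0.0089 = $16.49
SDI: $1,852.44 × 0.018 = $33.34
Total deductions = $77.80 + $140.62 + $35.95 + $15.75 + $16.49 + $33.34 = $319.95
Net pay = $1,852.44 − $319.95 = $1,532.49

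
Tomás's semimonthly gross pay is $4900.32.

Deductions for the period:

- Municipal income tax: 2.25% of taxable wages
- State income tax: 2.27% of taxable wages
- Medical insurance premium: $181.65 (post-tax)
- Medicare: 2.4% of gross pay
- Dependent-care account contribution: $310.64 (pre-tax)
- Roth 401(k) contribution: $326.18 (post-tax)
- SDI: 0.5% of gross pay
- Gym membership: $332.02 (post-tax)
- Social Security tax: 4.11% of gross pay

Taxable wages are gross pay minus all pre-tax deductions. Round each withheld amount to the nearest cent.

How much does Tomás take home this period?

$3198.86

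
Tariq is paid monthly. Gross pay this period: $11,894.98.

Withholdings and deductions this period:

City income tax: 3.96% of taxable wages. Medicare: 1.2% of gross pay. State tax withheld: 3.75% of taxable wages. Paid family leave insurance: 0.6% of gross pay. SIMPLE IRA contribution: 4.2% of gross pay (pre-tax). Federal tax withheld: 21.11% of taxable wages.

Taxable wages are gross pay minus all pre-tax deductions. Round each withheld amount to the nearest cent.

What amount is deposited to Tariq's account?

SIMPLE IRA contribution: $11,894.98 × 0.042 = $499.59
Taxable wages = $11,894.98 − $499.59 = $11,395.39
City income tax: $11,395.39 × 0.0396 = $451.26
State tax withheld: $11,395.39 × 0.0375 = $427.33
Federal tax withheld: $11,395.39 × 0.2111 = $2,405.57
Medicare: $11,894.98 × 0.012 = $142.74
Paid family leave insurance: $11,894.98 × 0.006 = $71.37
Total deductions = $499.59 + $451.26 + $427.33 + $2,405.57 + $142.74 + $71.37 = $3,997.86
Net pay = $11,894.98 − $3,997.86 = $7,897.12

$7,897.12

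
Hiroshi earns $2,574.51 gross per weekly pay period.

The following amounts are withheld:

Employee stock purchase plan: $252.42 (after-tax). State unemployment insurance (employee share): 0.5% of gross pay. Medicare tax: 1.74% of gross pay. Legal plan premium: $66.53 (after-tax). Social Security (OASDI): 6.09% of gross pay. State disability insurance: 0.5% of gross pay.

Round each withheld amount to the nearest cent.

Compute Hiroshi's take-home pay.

$2,028.23

State unemployment insurance (employee share): $2,574.51 × 0.005 = $12.87
State disability insurance: $2,574.51 × 0.005 = $12.87
Social Security (OASDI): $2,574.51 × 0.0609 = $156.79
Medicare tax: $2,574.51 × 0.0174 = $44.80
Legal plan premium: $66.53
Employee stock purchase plan: $252.42
Total deductions = $12.87 + $12.87 + $156.79 + $44.80 + $66.53 + $252.42 = $546.28
Net pay = $2,574.51 − $546.28 = $2,028.23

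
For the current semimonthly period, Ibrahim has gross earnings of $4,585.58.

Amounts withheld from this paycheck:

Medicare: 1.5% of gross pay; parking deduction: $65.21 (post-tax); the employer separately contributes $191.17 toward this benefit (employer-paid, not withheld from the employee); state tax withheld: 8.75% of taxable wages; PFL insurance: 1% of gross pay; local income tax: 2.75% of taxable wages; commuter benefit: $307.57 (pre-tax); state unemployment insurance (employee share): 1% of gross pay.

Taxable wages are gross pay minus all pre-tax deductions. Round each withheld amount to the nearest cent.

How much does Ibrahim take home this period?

Commuter benefit: $307.57
Taxable wages = $4,585.58 − $307.57 = $4,278.01
Local income tax: $4,278.01 × 0.0275 = $117.65
State tax withheld: $4,278.01 × 0.0875 = $374.33
State unemployment insurance (employee share): $4,585.58 × 0.01 = $45.86
PFL insurance: $4,585.58 × 0.01 = $45.86
Medicare: $4,585.58 × 0.015 = $68.78
Parking deduction: $65.21
(Employer's $191.17 toward parking deduction is not withheld from the employee.)
Total deductions = $307.57 + $117.65 + $374.33 + $45.86 + $45.86 + $68.78 + $65.21 = $1,025.26
Net pay = $4,585.58 − $1,025.26 = $3,560.32

$3,560.32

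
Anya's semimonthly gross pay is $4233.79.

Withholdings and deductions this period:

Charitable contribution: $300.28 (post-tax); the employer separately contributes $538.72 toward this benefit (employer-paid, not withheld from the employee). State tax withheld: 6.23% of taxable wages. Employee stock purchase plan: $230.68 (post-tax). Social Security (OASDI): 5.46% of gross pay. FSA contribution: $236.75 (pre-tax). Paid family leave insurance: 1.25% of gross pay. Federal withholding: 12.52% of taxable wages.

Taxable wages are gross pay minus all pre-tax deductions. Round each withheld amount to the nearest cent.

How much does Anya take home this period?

FSA contribution: $236.75
Taxable wages = $4233.79 − $236.75 = $3997.04
Federal withholding: $3997.04 × 0.1252 = $500.43
State tax withheld: $3997.04 × 0.0623 = $249.02
Paid family leave insurance: $4233.79 × 0.0125 = $52.92
Social Security (OASDI): $4233.79 × 0.0546 = $231.16
Charitable contribution: $300.28
Employee stock purchase plan: $230.68
(Employer's $538.72 toward charitable contribution is not withheld from the employee.)
Total deductions = $236.75 + $500.43 + $249.02 + $52.92 + $231.16 + $300.28 + $230.68 = $1801.24
Net pay = $4233.79 − $1801.24 = $2432.55

$2432.55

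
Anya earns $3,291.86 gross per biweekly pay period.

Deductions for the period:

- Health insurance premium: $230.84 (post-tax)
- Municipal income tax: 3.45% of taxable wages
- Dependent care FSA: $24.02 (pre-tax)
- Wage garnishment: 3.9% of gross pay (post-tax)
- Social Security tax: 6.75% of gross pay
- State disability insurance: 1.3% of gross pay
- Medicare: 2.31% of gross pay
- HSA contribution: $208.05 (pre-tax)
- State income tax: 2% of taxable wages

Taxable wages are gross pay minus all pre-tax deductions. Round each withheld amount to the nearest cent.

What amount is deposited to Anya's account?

Dependent care FSA: $24.02
HSA contribution: $208.05
Pre-tax total = $24.02 + $208.05 = $232.07
Taxable wages = $3,291.86 − $232.07 = $3,059.79
Municipal income tax: $3,059.79 × 0.0345 = $105.56
State income tax: $3,059.79 × 0.02 = $61.20
Social Security tax: $3,291.86 × 0.0675 = $222.20
State disability insurance: $3,291.86 × 0.013 = $42.79
Medicare: $3,291.86 × 0.0231 = $76.04
Wage garnishment: $3,291.86 × 0.039 = $128.38
Health insurance premium: $230.84
Total deductions = $24.02 + $208.05 + $105.56 + $61.20 + $222.20 + $42.79 + $76.04 + $128.38 + $230.84 = $1,099.08
Net pay = $3,291.86 − $1,099.08 = $2,192.78

$2,192.78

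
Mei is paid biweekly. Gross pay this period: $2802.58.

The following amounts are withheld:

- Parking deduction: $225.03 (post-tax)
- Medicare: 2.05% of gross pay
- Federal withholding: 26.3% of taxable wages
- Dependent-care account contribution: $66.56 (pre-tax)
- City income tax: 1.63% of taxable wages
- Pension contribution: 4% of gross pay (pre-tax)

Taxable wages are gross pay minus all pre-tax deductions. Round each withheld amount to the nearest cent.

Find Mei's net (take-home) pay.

$1608.58

Pension contribution: $2802.58 × 0.04 = $112.10
Dependent-care account contribution: $66.56
Pre-tax total = $112.10 + $66.56 = $178.66
Taxable wages = $2802.58 − $178.66 = $2623.92
Federal withholding: $2623.92 × 0.263 = $690.09
City income tax: $2623.92 × 0.0163 = $42.77
Medicare: $2802.58 × 0.0205 = $57.45
Parking deduction: $225.03
Total deductions = $112.10 + $66.56 + $690.09 + $42.77 + $57.45 + $225.03 = $1194.00
Net pay = $2802.58 − $1194.00 = $1608.58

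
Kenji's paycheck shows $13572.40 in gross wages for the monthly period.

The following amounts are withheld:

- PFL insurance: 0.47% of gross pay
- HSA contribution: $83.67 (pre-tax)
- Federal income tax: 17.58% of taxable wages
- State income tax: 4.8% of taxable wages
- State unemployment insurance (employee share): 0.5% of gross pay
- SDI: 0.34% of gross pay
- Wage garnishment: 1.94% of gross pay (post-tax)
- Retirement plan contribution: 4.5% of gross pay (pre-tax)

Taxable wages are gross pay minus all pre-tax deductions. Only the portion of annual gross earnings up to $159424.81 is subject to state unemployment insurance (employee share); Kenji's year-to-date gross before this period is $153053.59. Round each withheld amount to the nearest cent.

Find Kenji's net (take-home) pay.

$9590.78

Retirement plan contribution: $13572.40 × 0.045 = $610.76
HSA contribution: $83.67
Pre-tax total = $610.76 + $83.67 = $694.43
Taxable wages = $13572.40 − $694.43 = $12877.97
State income tax: $12877.97 × 0.048 = $618.14
Federal income tax: $12877.97 × 0.1758 = $2263.95
SDI: $13572.40 × 0.0034 = $46.15
State unemployment insurance (employee share): only $159424.81 − $153053.59 = $6371.22 of this check is subject → $6371.22 × 0.005 = $31.86
PFL insurance: $13572.40 × 0.0047 = $63.79
Wage garnishment: $13572.40 × 0.0194 = $263.30
Total deductions = $610.76 + $83.67 + $618.14 + $2263.95 + $46.15 + $31.86 + $63.79 + $263.30 = $3981.62
Net pay = $13572.40 − $3981.62 = $9590.78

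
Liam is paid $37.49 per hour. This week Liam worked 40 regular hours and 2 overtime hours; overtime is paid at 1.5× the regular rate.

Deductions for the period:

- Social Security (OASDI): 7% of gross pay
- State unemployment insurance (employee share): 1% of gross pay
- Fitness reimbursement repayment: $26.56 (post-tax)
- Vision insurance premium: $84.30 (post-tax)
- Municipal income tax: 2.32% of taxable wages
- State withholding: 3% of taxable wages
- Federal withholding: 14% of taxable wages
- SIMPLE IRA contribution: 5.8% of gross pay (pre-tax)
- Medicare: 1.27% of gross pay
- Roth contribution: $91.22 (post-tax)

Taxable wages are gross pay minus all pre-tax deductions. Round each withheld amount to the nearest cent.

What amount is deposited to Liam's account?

Regular pay: 40 × $37.49 = $1499.60
Overtime pay: 2 × $37.49 × 1.5 = $112.47
Gross pay = $1499.60 + $112.47 = $1612.07
SIMPLE IRA contribution: $1612.07 × 0.058 = $93.50
Taxable wages = $1612.07 − $93.50 = $1518.57
State withholding: $1518.57 × 0.03 = $45.56
Federal withholding: $1518.57 × 0.14 = $212.60
Municipal income tax: $1518.57 × 0.0232 = $35.23
State unemployment insurance (employee share): $1612.07 × 0.01 = $16.12
Social Security (OASDI): $1612.07 × 0.07 = $112.84
Medicare: $1612.07 × 0.0127 = $20.47
Fitness reimbursement repayment: $26.56
Vision insurance premium: $84.30
Roth contribution: $91.22
Total deductions = $93.50 + $45.56 + $212.60 + $35.23 + $16.12 + $112.84 + $20.47 + $26.56 + $84.30 + $91.22 = $738.40
Net pay = $1612.07 − $738.40 = $873.67

$873.67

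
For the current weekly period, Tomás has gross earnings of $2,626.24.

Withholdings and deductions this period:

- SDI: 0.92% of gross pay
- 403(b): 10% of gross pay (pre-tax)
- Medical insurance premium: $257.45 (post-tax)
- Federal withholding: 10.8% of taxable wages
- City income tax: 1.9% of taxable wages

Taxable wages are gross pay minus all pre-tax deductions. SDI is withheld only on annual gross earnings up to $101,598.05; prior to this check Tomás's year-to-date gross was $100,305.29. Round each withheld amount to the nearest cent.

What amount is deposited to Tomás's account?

403(b): $2,626.24 × 0.1 = $262.62
Taxable wages = $2,626.24 − $262.62 = $2,363.62
Federal withholding: $2,363.62 × 0.108 = $255.27
City income tax: $2,363.62 × 0.019 = $44.91
SDI: only $101,598.05 − $100,305.29 = $1,292.76 of this check is subject → $1,292.76 × 0.0092 = $11.89
Medical insurance premium: $257.45
Total deductions = $262.62 + $255.27 + $44.91 + $11.89 + $257.45 = $832.14
Net pay = $2,626.24 − $832.14 = $1,794.10

$1,794.10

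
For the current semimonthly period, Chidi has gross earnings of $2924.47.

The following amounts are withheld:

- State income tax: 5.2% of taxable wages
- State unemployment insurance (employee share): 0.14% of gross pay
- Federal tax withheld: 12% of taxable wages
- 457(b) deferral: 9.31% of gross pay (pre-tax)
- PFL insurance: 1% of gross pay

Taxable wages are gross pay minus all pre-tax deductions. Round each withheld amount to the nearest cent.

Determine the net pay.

$2162.70

457(b) deferral: $2924.47 × 0.0931 = $272.27
Taxable wages = $2924.47 − $272.27 = $2652.20
State income tax: $2652.20 × 0.052 = $137.91
Federal tax withheld: $2652.20 × 0.12 = $318.26
State unemployment insurance (employee share): $2924.47 × 0.0014 = $4.09
PFL insurance: $2924.47 × 0.01 = $29.24
Total deductions = $272.27 + $137.91 + $318.26 + $4.09 + $29.24 = $761.77
Net pay = $2924.47 − $761.77 = $2162.70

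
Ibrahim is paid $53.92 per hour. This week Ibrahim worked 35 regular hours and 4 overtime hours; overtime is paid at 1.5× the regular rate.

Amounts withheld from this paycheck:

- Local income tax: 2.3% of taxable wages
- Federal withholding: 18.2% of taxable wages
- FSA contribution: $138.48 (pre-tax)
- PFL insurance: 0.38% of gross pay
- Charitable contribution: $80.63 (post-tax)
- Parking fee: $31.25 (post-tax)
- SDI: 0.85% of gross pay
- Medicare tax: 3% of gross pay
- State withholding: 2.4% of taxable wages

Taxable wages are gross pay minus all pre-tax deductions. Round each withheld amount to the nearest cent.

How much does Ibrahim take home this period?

$1392.31

Regular pay: 35 × $53.92 = $1887.20
Overtime pay: 4 × $53.92 × 1.5 = $323.52
Gross pay = $1887.20 + $323.52 = $2210.72
FSA contribution: $138.48
Taxable wages = $2210.72 − $138.48 = $2072.24
State withholding: $2072.24 × 0.024 = $49.73
Local income tax: $2072.24 × 0.023 = $47.66
Federal withholding: $2072.24 × 0.182 = $377.15
Medicare tax: $2210.72 × 0.03 = $66.32
SDI: $2210.72 × 0.0085 = $18.79
PFL insurance: $2210.72 × 0.0038 = $8.40
Charitable contribution: $80.63
Parking fee: $31.25
Total deductions = $138.48 + $49.73 + $47.66 + $377.15 + $66.32 + $18.79 + $8.40 + $80.63 + $31.25 = $818.41
Net pay = $2210.72 − $818.41 = $1392.31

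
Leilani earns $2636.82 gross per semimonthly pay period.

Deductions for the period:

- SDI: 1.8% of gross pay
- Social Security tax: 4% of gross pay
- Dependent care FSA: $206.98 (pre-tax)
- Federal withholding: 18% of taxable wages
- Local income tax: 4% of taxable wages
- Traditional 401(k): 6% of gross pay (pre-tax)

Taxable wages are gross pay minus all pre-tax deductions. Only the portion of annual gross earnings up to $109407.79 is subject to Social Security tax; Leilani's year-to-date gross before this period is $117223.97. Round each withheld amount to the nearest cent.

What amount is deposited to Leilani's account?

$1724.41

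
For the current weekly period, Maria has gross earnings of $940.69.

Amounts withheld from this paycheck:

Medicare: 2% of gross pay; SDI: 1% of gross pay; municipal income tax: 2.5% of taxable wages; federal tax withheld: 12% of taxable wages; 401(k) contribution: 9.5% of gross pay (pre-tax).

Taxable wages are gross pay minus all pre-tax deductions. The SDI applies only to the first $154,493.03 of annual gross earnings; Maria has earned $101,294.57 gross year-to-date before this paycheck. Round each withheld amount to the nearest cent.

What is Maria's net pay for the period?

$699.66

401(k) contribution: $940.69 × 0.095 = $89.37
Taxable wages = $940.69 − $89.37 = $851.32
Federal tax withheld: $851.32 × 0.12 = $102.16
Municipal income tax: $851.32 × 0.025 = $21.28
SDI: cap not yet reached, full $940.69 is subject → $940.69 × 0.01 = $9.41
Medicare: $940.69 × 0.02 = $18.81
Total deductions = $89.37 + $102.16 + $21.28 + $9.41 + $18.81 = $241.03
Net pay = $940.69 − $241.03 = $699.66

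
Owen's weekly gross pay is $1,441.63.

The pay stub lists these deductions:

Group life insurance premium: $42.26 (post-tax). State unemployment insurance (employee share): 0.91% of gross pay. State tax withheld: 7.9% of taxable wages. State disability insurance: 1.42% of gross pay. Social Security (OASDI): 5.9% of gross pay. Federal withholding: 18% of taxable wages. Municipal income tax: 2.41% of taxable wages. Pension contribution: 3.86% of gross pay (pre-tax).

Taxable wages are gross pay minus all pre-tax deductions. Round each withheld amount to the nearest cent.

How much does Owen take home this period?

$832.70

Pension contribution: $1,441.63 × 0.0386 = $55.65
Taxable wages = $1,441.63 − $55.65 = $1,385.98
Federal withholding: $1,385.98 × 0.18 = $249.48
State tax withheld: $1,385.98 × 0.079 = $109.49
Municipal income tax: $1,385.98 × 0.0241 = $33.40
State unemployment insurance (employee share): $1,441.63 × 0.0091 = $13.12
Social Security (OASDI): $1,441.63 × 0.059 = $85.06
State disability insurance: $1,441.63 × 0.0142 = $20.47
Group life insurance premium: $42.26
Total deductions = $55.65 + $249.48 + $109.49 + $33.40 + $13.12 + $85.06 + $20.47 + $42.26 = $608.93
Net pay = $1,441.63 − $608.93 = $832.70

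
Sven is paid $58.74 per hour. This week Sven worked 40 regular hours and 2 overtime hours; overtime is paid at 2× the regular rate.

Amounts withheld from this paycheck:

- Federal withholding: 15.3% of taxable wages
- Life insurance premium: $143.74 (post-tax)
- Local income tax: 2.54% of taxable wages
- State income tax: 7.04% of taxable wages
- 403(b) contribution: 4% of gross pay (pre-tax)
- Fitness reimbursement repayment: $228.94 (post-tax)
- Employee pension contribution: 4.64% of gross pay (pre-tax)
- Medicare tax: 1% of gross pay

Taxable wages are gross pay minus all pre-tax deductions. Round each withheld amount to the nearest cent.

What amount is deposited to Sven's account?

Regular pay: 40 × $58.74 = $2,349.60
Overtime pay: 2 × $58.74 × 2 = $234.96
Gross pay = $2,349.60 + $234.96 = $2,584.56
403(b) contribution: $2,584.56 × 0.04 = $103.38
Employee pension contribution: $2,584.56 × 0.0464 = $119.92
Pre-tax total = $103.38 + $119.92 = $223.30
Taxable wages = $2,584.56 − $223.30 = $2,361.26
Federal withholding: $2,361.26 × 0.153 = $361.27
Local income tax: $2,361.26 × 0.0254 = $59.98
State income tax: $2,361.26 × 0.0704 = $166.23
Medicare tax: $2,584.56 × 0.01 = $25.85
Life insurance premium: $143.74
Fitness reimbursement repayment: $228.94
Total deductions = $103.38 + $119.92 + $361.27 + $59.98 + $166.23 + $25.85 + $143.74 + $228.94 = $1,209.31
Net pay = $2,584.56 − $1,209.31 = $1,375.25

$1,375.25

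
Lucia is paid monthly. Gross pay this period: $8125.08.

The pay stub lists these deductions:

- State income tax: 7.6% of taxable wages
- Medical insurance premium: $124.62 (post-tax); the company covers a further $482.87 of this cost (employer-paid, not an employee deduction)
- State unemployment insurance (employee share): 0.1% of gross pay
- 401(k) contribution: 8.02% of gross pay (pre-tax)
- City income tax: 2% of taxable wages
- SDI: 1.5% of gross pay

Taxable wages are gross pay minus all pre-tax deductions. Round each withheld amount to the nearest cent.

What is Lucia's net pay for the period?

$6501.37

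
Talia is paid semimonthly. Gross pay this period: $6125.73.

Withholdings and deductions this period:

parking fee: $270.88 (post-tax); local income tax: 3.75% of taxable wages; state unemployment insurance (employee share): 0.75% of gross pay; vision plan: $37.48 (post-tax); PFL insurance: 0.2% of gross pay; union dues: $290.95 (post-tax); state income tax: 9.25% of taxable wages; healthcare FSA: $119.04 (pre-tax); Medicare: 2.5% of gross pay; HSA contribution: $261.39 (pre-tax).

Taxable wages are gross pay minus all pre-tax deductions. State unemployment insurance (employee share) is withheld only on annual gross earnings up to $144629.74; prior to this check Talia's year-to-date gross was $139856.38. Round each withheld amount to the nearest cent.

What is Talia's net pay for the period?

$4197.91

Healthcare FSA: $119.04
HSA contribution: $261.39
Pre-tax total = $119.04 + $261.39 = $380.43
Taxable wages = $6125.73 − $380.43 = $5745.30
State income tax: $5745.30 × 0.0925 = $531.44
Local income tax: $5745.30 × 0.0375 = $215.45
State unemployment insurance (employee share): only $144629.74 − $139856.38 = $4773.36 of this check is subject → $4773.36 × 0.0075 = $35.80
Medicare: $6125.73 × 0.025 = $153.14
PFL insurance: $6125.73 × 0.002 = $12.25
Parking fee: $270.88
Union dues: $290.95
Vision plan: $37.48
Total deductions = $119.04 + $261.39 + $531.44 + $215.45 + $35.80 + $153.14 + $12.25 + $270.88 + $290.95 + $37.48 = $1927.82
Net pay = $6125.73 − $1927.82 = $4197.91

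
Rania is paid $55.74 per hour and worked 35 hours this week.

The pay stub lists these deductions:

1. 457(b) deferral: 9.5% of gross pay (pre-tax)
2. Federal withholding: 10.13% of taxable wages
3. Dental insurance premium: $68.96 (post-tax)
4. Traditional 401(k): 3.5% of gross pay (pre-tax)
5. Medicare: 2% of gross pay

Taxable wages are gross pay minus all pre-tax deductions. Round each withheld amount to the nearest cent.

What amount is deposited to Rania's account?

$1,417.37

Gross pay: 35 × $55.74 = $1,950.90
457(b) deferral: $1,950.90 × 0.095 = $185.34
Traditional 401(k): $1,950.90 × 0.035 = $68.28
Pre-tax total = $185.34 + $68.28 = $253.62
Taxable wages = $1,950.90 − $253.62 = $1,697.28
Federal withholding: $1,697.28 × 0.1013 = $171.93
Medicare: $1,950.90 × 0.02 = $39.02
Dental insurance premium: $68.96
Total deductions = $185.34 + $68.28 + $171.93 + $39.02 + $68.96 = $533.53
Net pay = $1,950.90 − $533.53 = $1,417.37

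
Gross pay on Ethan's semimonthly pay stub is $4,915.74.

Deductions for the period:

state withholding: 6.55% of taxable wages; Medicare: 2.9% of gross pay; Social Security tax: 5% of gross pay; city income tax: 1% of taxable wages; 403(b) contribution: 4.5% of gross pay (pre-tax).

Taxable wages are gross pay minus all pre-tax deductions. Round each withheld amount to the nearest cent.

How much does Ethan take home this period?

$3,951.74

403(b) contribution: $4,915.74 × 0.045 = $221.21
Taxable wages = $4,915.74 − $221.21 = $4,694.53
City income tax: $4,694.53 × 0.01 = $46.95
State withholding: $4,694.53 × 0.0655 = $307.49
Social Security tax: $4,915.74 × 0.05 = $245.79
Medicare: $4,915.74 × 0.029 = $142.56
Total deductions = $221.21 + $46.95 + $307.49 + $245.79 + $142.56 = $964.00
Net pay = $4,915.74 − $964.00 = $3,951.74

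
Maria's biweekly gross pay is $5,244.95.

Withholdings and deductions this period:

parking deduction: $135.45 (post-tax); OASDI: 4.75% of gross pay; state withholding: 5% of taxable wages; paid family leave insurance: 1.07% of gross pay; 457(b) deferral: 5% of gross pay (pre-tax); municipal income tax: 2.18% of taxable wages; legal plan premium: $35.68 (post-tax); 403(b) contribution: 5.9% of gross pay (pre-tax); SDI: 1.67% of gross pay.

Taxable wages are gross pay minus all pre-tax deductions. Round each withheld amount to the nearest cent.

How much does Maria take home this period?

403(b) contribution: $5,244.95 × 0.059 = $309.45
457(b) deferral: $5,244.95 × 0.05 = $262.25
Pre-tax total = $309.45 + $262.25 = $571.70
Taxable wages = $5,244.95 − $571.70 = $4,673.25
Municipal income tax: $4,673.25 × 0.0218 = $101.88
State withholding: $4,673.25 × 0.05 = $233.66
SDI: $5,244.95 × 0.0167 = $87.59
OASDI: $5,244.95 × 0.0475 = $249.14
Paid family leave insurance: $5,244.95 × 0.0107 = $56.12
Parking deduction: $135.45
Legal plan premium: $35.68
Total deductions = $309.45 + $262.25 + $101.88 + $233.66 + $87.59 + $249.14 + $56.12 + $135.45 + $35.68 = $1,471.22
Net pay = $5,244.95 − $1,471.22 = $3,773.73

$3,773.73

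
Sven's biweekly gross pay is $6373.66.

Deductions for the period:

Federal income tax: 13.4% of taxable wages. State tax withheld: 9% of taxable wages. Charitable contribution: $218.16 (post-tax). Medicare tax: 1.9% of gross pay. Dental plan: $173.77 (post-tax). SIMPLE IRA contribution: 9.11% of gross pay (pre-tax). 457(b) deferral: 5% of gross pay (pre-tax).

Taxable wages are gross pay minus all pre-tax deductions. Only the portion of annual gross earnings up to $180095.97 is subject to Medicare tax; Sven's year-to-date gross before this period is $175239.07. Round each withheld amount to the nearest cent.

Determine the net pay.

457(b) deferral: $6373.66 × 0.05 = $318.68
SIMPLE IRA contribution: $6373.66 × 0.0911 = $580.64
Pre-tax total = $318.68 + $580.64 = $899.32
Taxable wages = $6373.66 − $899.32 = $5474.34
Federal income tax: $5474.34 × 0.134 = $733.56
State tax withheld: $5474.34 × 0.09 = $492.69
Medicare tax: only $180095.97 − $175239.07 = $4856.90 of this check is subject → $4856.90 × 0.019 = $92.28
Charitable contribution: $218.16
Dental plan: $173.77
Total deductions = $318.68 + $580.64 + $733.56 + $492.69 + $92.28 + $218.16 + $173.77 = $2609.78
Net pay = $6373.66 − $2609.78 = $3763.88

$3763.88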